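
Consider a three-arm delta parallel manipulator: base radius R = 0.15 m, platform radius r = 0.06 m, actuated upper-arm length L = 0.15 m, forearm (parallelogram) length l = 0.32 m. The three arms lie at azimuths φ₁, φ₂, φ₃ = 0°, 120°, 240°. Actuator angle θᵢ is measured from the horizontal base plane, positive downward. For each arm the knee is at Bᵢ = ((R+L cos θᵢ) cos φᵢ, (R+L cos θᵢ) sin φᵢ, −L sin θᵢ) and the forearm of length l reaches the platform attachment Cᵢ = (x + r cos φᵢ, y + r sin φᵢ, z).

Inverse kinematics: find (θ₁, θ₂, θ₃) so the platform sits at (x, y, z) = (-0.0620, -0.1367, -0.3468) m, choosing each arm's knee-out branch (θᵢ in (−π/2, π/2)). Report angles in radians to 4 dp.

rotate P by −φ1: (-0.0620, -0.1367, -0.3468)
  A cos θ + B sin θ = C:  0.1520·cos θ + -0.3468·sin θ = -0.2739
  √(A²+B²)=0.3786;  θ1 = -1.1577+2.3793 ≈ 1.2216
rotate P by −φ2: (-0.0874, 0.1220, -0.3468)
  e−x'=0.1774;  (l²−L²−(e−x')²−y'²−z²)/2L = -0.2891
  γ=atan2(-0.3468,0.1774)=-1.0980;  ψ=arccos(-0.7422)=2.4071;  θ2=γ+ψ≈1.3091
rotate P by −φ3: (0.1494, 0.0147, -0.3468)
  A=-0.0594, B=-0.3468, C=(l²−L²−A²−y'²−z²)/(2L)=-0.1470
  θ3 = atan2(B,A) + arccos(C/0.3518) = 0.2615

θ₁ = 1.2216, θ₂ = 1.3091, θ₃ = 0.2615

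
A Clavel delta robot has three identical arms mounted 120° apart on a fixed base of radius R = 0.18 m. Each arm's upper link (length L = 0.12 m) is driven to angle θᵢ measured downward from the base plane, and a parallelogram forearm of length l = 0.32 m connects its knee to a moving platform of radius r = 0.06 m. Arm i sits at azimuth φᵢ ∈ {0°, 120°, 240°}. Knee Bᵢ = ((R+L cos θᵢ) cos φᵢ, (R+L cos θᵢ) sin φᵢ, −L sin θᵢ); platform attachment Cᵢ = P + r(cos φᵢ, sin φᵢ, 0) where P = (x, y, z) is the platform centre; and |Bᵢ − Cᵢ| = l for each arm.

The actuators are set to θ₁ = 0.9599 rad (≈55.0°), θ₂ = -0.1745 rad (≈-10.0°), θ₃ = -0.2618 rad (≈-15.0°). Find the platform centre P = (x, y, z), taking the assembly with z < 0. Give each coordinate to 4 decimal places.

arm 1 at φ=0.0°: (R−r)+L cos θ1 = 0.1888;  O1 = (0.1888, 0.0000, -0.0983)
φ2=120.0°: virtual centre (-0.1191, 0.2063, 0.0208), radius l
φ3=240.0°: virtual centre (-0.1180, -0.2043, 0.0311), radius l
subtract pairs → two planes through P
[-0.6158 0.4125 0.2383]·P = 0.0118;  [-0.6136 -0.4086 0.2587]·P = 0.0113
det = 0.5048;  x = -0.0188+0.4043z,  y = 0.0006+0.0260z
into |P−O₁|² = l²: 1.1641z² + 0.0287z + -0.0496 = 0;  Δ = 0.2319;  z = -0.2191 or 0.1945 → z<0 root = -0.2191
x = -0.1074, y = -0.0051

(-0.1074, -0.0051, -0.2191)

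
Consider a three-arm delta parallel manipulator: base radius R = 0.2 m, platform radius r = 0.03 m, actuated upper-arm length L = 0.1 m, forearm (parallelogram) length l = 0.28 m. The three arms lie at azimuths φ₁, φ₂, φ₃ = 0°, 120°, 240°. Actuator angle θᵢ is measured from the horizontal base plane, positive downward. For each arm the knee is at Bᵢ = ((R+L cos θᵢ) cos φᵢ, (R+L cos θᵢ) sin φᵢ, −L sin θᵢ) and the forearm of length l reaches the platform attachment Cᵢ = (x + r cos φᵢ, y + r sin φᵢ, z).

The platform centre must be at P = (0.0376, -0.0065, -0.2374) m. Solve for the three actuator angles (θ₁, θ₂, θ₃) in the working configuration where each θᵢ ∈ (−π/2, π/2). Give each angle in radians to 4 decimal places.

φ1=0.0° → target in arm frame (0.0376, -0.0065)
  A cos θ + B sin θ = C:  0.1324·cos θ + -0.2374·sin θ = -0.0277
  √(A²+B²)=0.2718;  θ1 = -1.0621+1.6727 ≈ 0.6107
φ2=120.0° → target in arm frame (-0.0244, -0.0293)
  e−x'=0.1944;  (l²−L²−(e−x')²−y'²−z²)/2L = -0.1331
  √(A²+B²)=0.3069;  θ2 = -0.8846+2.0195 ≈ 1.1349
rotate P by −φ3: (-0.0132, 0.0358, -0.2374)
  e−x'=0.1832;  (l²−L²−(e−x')²−y'²−z²)/2L = -0.1140
  θ3 = atan2(B,A) + arccos(C/0.2999) = 1.0470

θ₁ = 0.6107, θ₂ = 1.1349, θ₃ = 1.0470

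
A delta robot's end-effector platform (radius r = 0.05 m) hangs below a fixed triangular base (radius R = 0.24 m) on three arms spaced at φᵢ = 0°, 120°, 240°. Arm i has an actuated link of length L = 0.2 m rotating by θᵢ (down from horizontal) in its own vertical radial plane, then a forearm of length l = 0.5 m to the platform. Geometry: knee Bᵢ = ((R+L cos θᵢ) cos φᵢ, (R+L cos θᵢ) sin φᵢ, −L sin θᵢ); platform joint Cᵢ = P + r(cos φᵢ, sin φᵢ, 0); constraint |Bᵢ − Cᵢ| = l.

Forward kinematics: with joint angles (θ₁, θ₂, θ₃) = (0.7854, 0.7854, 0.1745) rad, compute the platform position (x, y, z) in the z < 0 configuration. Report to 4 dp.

(-0.0528, -0.0914, -0.4480)

S1 = (0.3314·cos0.0°, 0.3314·sin0.0°, -0.1414) = (0.3314, 0.0000, -0.1414)
S2 = (0.3314·cos120.0°, 0.3314·sin120.0°, -0.1414) = (-0.1657, 0.2870, -0.1414)
arm 3 at φ=240.0°: ρ3 = 0.3870;  S3 = (-0.1935, -0.3351, -0.0347)
subtract pairs → two planes through P
linear system: -0.9943x+0.5740y = 0.0000−0.0000z; -1.0498x+-0.6702y = 0.0211−0.2134z
det = 1.2690;  x = -0.0095+0.0965z,  y = -0.0165+0.1672z
sphere 1 gives Az²+Bz+C=0 with A=1.0373, B=0.2115, C=-0.1135;  B²−4AC=0.5155;  roots -0.4480, 0.2442;  negative root z = -0.4480
x = -0.0528, y = -0.0914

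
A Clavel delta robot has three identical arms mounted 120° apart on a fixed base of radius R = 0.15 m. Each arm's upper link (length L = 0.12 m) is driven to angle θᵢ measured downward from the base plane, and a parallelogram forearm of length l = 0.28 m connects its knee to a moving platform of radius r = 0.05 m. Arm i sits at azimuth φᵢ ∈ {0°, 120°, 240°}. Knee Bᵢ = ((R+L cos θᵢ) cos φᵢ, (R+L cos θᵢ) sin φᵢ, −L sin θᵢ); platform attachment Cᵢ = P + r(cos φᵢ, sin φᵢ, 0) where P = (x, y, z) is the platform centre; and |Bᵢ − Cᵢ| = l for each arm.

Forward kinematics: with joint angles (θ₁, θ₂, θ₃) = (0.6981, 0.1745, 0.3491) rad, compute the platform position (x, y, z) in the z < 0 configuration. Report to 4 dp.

φ1=0.0°: virtual centre (0.1919, 0.0000, -0.0771), radius l
arm 2 at φ=120.0°: (R−r)+L cos θ2 = 0.2182;  centre 2 = (-0.1091, 0.1889, -0.0208)
centre 3 = (0.2128·cos240.0°, 0.2128·sin240.0°, -0.0410) = (-0.1064, -0.1843, -0.0410)
eliminate P² terms by subtracting sphere 1 from 2 and 3
[-0.6020 0.3779 0.1126]·P = 0.0052;  [-0.5966 -0.3685 0.0722]·P = 0.0042
Cramer: x(z) = -0.0078+0.1537z;  y(z) = 0.0014-0.0530z
sphere 1 gives Az²+Bz+C=0 with A=1.0264, B=0.0927, C=-0.0325;  B²−4AC=0.1422;  roots -0.2288, 0.1385;  negative root z = -0.2288
x = -0.0430, y = 0.0135

(-0.0430, 0.0135, -0.2288)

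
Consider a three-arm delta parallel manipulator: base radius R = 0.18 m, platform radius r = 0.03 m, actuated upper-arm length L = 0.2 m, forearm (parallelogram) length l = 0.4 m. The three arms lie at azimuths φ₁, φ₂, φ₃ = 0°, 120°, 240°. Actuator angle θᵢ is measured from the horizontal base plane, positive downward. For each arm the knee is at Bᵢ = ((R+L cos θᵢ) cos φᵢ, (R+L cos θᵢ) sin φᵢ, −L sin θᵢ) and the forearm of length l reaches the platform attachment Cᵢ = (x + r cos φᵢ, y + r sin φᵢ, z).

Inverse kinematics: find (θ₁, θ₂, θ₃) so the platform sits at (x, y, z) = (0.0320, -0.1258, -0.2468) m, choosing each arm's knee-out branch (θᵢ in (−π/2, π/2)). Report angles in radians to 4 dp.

rotate P by −φ1: (0.0320, -0.1258, -0.2468)
  A=0.1180, B=-0.2468, C=(l²−L²−A²−y'²−z²)/(2L)=0.0734
  √(A²+B²)=0.2736;  θ1 = -1.1248+1.2993 ≈ 0.1745
φ2=120.0° → target in arm frame (-0.1249, 0.0352)
  A cos θ + B sin θ = C:  0.2749·cos θ + -0.2468·sin θ = -0.0444
  √(A²+B²)=0.3695;  θ2 = -0.7315+1.6911 ≈ 0.9596
arm 3 (φ=240.0°): x'=0.0929, y'=0.0906
  A=0.0571, B=-0.2468, C=(l²−L²−A²−y'²−z²)/(2L)=0.1191
  √(A²+B²)=0.2533;  θ3 = -1.3436+1.0815 ≈ -0.2621

θ₁ = 0.1745, θ₂ = 0.9596, θ₃ = -0.2621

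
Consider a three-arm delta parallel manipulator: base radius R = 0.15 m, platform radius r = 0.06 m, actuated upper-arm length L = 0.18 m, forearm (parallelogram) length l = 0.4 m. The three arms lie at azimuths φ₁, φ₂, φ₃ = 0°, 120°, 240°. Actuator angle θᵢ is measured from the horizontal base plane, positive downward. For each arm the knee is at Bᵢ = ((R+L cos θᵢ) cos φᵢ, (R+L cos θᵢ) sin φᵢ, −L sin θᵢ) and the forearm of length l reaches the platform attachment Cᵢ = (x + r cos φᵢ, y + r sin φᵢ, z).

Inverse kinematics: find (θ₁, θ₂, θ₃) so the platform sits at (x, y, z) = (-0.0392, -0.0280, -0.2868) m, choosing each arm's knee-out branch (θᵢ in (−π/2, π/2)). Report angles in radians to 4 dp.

θ₁ = 0.1746, θ₂ = -0.0001, θ₃ = -0.2623

rotate P by −φ1: (-0.0392, -0.0280, -0.2868)
  A cos θ + B sin θ = C:  0.1292·cos θ + -0.2868·sin θ = 0.0774
  θ1 = atan2(B,A) + arccos(C/0.3146) = 0.1746
rotate P by −φ2: (-0.0046, 0.0479, -0.2868)
  A=0.0946, B=-0.2868, C=(l²−L²−A²−y'²−z²)/(2L)=0.0947
  γ=atan2(-0.2868,0.0946)=-1.2520;  ψ=arccos(0.3135)=1.2519;  θ2=γ+ψ≈-0.0001
arm 3 (φ=240.0°): x'=0.0438, y'=-0.0199
  A cos θ + B sin θ = C:  0.0462·cos θ + -0.2868·sin θ = 0.1189
  γ=atan2(-0.2868,0.0462)=-1.4112;  ψ=arccos(0.4094)=1.1490;  θ3=γ+ψ≈-0.2623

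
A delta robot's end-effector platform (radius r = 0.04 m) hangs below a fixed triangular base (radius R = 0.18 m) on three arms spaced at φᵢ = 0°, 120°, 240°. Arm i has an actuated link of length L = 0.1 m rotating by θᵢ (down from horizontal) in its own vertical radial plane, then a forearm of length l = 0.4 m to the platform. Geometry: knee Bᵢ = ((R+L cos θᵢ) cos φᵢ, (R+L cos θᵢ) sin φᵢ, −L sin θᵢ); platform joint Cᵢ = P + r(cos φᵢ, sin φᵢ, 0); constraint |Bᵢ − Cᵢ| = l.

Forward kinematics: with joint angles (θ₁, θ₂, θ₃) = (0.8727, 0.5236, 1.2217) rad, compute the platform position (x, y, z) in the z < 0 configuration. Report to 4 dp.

arm 1 at φ=0.0°: ρ1 = 0.2043;  S1 = (0.2043, 0.0000, -0.0766)
φ2=120.0°: virtual centre (-0.1133, 0.1962, -0.0500), radius l
arm 3 at φ=240.0°: ρ3 = 0.1742;  S3 = (-0.0871, -0.1509, -0.0940)
|S₂|²−|S₁|² = 0.0063;  |S₃|²−|S₁|² = -0.0084
[-0.6352 0.3925 0.0532]·P = 0.0063;  [-0.5828 -0.3017 -0.0347]·P = -0.0084
Cramer: x(z) = 0.0034+0.0058z;  y(z) = 0.0214-0.1262z
quadratic in z: (1.0160)z²+(0.1455)z+(-0.1133)=0, √Δ=0.6940 → z ∈ {-0.4132, 0.2699}; z = -0.4132 (taking z<0)
x = 0.0010, y = 0.0735

(0.0010, 0.0735, -0.4132)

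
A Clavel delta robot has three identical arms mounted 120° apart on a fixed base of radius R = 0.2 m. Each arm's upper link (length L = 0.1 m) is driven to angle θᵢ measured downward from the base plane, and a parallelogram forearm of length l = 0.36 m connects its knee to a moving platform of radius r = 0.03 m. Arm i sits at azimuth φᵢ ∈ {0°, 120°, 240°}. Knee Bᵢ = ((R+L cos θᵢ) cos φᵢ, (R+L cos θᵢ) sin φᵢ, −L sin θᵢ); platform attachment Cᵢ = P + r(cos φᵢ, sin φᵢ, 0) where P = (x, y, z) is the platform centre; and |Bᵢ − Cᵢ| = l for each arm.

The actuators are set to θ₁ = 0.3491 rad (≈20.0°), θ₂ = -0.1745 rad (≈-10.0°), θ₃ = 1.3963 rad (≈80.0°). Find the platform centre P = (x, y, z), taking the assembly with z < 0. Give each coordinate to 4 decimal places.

arm 1 at φ=0.0°: (R−r)+L cos θ1 = 0.2640;  O1 = (0.2640, 0.0000, -0.0342)
arm 2 at φ=120.0°: (R−r)+L cos θ2 = 0.2685;  O2 = (-0.1342, 0.2325, 0.0174)
arm 3 at φ=240.0°: (R−r)+L cos θ3 = 0.1874;  O3 = (-0.0937, -0.1623, -0.0985)
eliminate P² terms by subtracting sphere 1 from 2 and 3
[-0.7964 0.4650 0.1031]·P = 0.0015;  [-0.7153 -0.3245 -0.1286]·P = -0.0260
det = 0.5911;  x = 0.0196+-0.0445z,  y = 0.0370+-0.2980z
into |P−O₁|² = l²: 1.0908z² + 0.0681z + -0.0674 = 0;  Δ = 0.2986;  z = -0.2817 or 0.2192 → z<0 root = -0.2817
x = 0.0322, y = 0.1209

(0.0322, 0.1209, -0.2817)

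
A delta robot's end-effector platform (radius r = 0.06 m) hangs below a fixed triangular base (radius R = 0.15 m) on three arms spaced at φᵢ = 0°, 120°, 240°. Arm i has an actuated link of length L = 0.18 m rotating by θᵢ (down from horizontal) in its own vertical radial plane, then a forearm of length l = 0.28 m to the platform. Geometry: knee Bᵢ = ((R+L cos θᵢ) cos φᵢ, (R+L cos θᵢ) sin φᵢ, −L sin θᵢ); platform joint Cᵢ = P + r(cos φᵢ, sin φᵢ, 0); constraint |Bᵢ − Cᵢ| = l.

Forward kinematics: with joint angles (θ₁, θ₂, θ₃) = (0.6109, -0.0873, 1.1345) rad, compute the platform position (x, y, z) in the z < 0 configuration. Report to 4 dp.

(0.0036, 0.1199, -0.1998)

φ1=0.0°: virtual centre (0.2374, 0.0000, -0.1032), radius l
arm 2 at φ=120.0°: e+L cos θ2 = 0.2693;  O2 = (-0.1347, 0.2332, 0.0157)
O3 = (0.1661·cos240.0°, 0.1661·sin240.0°, -0.1631) = (-0.0830, -0.1438, -0.1631)
eliminate P² terms by subtracting sphere 1 from 2 and 3
plane₁₂: -0.7442x+0.4665y+0.2379z = 0.0057
Cramer: x(z) = 0.0085+0.0245z;  y(z) = 0.0258-0.4709z
sphere 1 gives Az²+Bz+C=0 with A=1.2224, B=0.1710, C=-0.0146;  B²−4AC=0.1008;  roots -0.1998, 0.0599;  negative root z = -0.1998
x = 0.0036, y = 0.1199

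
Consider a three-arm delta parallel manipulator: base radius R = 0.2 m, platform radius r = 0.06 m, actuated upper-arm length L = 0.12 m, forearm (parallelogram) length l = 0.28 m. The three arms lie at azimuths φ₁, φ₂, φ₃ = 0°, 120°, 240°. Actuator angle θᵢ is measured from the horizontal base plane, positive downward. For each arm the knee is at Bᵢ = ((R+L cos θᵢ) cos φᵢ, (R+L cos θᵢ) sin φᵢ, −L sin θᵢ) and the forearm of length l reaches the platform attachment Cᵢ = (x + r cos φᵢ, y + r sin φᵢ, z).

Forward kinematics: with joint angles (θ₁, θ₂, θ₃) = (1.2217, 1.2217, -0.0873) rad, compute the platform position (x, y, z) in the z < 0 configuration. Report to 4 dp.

S1 = (0.1810·cos0.0°, 0.1810·sin0.0°, -0.1128) = (0.1810, 0.0000, -0.1128)
arm 2 at φ=120.0°: (R−r)+L cos θ2 = 0.1810;  S2 = (-0.0905, 0.1568, -0.1128)
arm 3 at φ=240.0°: (R−r)+L cos θ3 = 0.2595;  S3 = (-0.1298, -0.2248, 0.0105)
subtract pairs → two planes through P
plane₁₂: -0.5431x+0.3136y+0.0000z = 0.0000
Cramer: x(z) = -0.0157+0.1760z;  y(z) = -0.0272+0.3048z
into |P−S₁|² = l²: 1.1239z² + 0.1397z + -0.0262 = 0;  Δ = 0.1375;  z = -0.2271 or 0.1028 → z<0 root = -0.2271
x = -0.0557, y = -0.0964

(-0.0557, -0.0964, -0.2271)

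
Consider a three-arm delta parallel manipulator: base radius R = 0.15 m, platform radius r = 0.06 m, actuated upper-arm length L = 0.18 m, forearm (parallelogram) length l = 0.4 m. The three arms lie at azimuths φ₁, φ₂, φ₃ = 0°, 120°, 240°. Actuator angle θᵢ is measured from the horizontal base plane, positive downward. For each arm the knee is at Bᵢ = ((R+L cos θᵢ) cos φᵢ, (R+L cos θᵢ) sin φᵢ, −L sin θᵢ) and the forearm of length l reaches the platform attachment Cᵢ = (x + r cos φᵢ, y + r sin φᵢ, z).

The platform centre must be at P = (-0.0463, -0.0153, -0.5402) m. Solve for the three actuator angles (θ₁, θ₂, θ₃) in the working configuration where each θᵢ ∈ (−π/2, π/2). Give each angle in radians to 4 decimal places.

θ₁ = 1.3966, θ₂ = 1.2221, θ₃ = 1.1349

rotate P by −φ1: (-0.0463, -0.0153, -0.5402)
  e−x'=0.1363;  (l²−L²−(e−x')²−y'²−z²)/2L = -0.5084
  √(A²+B²)=0.5571;  θ1 = -1.3236+2.7203 ≈ 1.3966
rotate P by −φ2: (0.0099, 0.0477, -0.5402)
  A cos θ + B sin θ = C:  0.0801·cos θ + -0.5402·sin θ = -0.4803
  √(A²+B²)=0.5461;  θ2 = -1.4236+2.6456 ≈ 1.2221
rotate P by −φ3: (0.0364, -0.0324, -0.5402)
  A cos θ + B sin θ = C:  0.0536·cos θ + -0.5402·sin θ = -0.4671
  θ3 = atan2(B,A) + arccos(C/0.5429) = 1.1349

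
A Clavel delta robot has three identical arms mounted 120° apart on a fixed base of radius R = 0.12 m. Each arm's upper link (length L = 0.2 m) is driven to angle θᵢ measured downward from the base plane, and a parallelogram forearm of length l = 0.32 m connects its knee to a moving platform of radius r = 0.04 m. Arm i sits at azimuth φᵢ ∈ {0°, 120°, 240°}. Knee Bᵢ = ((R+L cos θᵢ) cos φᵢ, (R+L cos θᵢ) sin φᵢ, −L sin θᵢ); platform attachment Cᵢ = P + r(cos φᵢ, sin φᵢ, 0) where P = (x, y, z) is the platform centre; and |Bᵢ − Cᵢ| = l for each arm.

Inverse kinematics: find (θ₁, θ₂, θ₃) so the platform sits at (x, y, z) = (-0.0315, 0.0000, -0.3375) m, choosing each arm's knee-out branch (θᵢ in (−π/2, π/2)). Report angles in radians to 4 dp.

arm 1 (φ=0.0°): x'=-0.0315, y'=0.0000
  e−x'=0.1115;  (l²−L²−(e−x')²−y'²−z²)/2L = -0.1598
  γ=atan2(-0.3375,0.1115)=-1.2517;  ψ=arccos(-0.4497)=2.0372;  θ1=γ+ψ≈0.7855
φ2=120.0° → target in arm frame (0.0157, 0.0273)
  e−x'=0.0643;  (l²−L²−(e−x')²−y'²−z²)/2L = -0.1409
  √(A²+B²)=0.3436;  θ2 = -1.3827+1.9935 ≈ 0.6108
φ3=240.0° → target in arm frame (0.0158, -0.0273)
  e−x'=0.0642;  (l²−L²−(e−x')²−y'²−z²)/2L = -0.1409
  θ3 = atan2(B,A) + arccos(C/0.3436) = 0.6108

θ₁ = 0.7855, θ₂ = 0.6108, θ₃ = 0.6108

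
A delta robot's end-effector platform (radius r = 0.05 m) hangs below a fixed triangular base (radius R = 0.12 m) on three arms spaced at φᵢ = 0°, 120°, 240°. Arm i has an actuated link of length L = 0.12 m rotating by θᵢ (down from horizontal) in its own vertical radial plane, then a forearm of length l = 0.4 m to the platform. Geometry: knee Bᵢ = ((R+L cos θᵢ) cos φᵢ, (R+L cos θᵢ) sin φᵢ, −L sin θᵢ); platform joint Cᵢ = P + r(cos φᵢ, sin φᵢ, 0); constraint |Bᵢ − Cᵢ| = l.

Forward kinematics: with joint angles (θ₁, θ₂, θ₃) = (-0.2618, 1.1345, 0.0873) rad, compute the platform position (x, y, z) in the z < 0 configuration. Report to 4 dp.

(0.1409, -0.1580, -0.3336)

centre 1 = (0.1859·cos0.0°, 0.1859·sin0.0°, 0.0311) = (0.1859, 0.0000, 0.0311)
centre 2 = (0.1207·cos120.0°, 0.1207·sin120.0°, -0.1088) = (-0.0604, 0.1045, -0.1088)
arm 3 at φ=240.0°: ρ3 = 0.1895;  centre 3 = (-0.0948, -0.1641, -0.0105)
|centre ₂|²−|centre ₁|² = -0.0091;  |centre ₃|²−|centre ₁|² = 0.0005
[-0.4925 0.2091 -0.2796]·P = -0.0091;  [-0.5614 -0.3283 -0.0830]·P = 0.0005
Cramer: x(z) = 0.0104-0.3912z;  y(z) = -0.0193+0.4159z
quadratic in z: (1.3260)z²+(0.0592)z+(-0.1278)=0, √Δ=0.8256 → z ∈ {-0.3336, 0.2890}; z = -0.3336 (taking z<0)
x = 0.1409, y = -0.1580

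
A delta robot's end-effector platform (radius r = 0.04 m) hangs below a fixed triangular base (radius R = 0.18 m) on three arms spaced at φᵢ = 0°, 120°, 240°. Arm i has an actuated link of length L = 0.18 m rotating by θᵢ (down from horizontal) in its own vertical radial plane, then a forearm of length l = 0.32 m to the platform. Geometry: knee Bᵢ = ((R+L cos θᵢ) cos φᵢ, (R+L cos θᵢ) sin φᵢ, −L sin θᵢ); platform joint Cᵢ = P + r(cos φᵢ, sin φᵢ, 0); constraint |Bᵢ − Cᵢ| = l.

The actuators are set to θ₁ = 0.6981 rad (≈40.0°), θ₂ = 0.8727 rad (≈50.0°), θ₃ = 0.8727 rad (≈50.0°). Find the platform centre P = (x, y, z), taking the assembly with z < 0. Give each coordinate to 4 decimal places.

(0.0247, 0.0000, -0.3114)

φ1=0.0°: virtual centre (0.2779, 0.0000, -0.1157), radius l
O2 = (0.2557·cos120.0°, 0.2557·sin120.0°, -0.1379) = (-0.1278, 0.2214, -0.1379)
φ3=240.0°: virtual centre (-0.1278, -0.2214, -0.1379), radius l
subtract pairs → two planes through P
[-0.8115 0.4429 -0.0444]·P = -0.0062;  [-0.8115 -0.4429 -0.0444]·P = -0.0062
Cramer: x(z) = 0.0077-0.0547z;  y(z) = 0.0000+0.0000z
sphere 1 gives Az²+Bz+C=0 with A=1.0030, B=0.2610, C=-0.0160;  B²−4AC=0.1322;  roots -0.3114, 0.0512;  negative root z = -0.3114
x = 0.0247, y = 0.0000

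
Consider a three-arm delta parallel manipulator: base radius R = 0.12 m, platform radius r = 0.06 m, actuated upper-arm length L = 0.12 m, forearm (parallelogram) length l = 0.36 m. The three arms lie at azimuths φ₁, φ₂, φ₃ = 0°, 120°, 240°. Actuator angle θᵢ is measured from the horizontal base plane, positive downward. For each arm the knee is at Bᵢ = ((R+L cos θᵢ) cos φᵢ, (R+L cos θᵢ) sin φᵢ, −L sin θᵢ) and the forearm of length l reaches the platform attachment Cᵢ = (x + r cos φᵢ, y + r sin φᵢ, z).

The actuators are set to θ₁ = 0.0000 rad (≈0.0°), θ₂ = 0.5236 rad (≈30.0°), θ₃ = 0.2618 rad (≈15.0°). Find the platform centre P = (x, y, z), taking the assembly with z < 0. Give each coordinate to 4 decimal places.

arm 1 at φ=0.0°: e+L cos θ1 = 0.1800;  S1 = (0.1800, 0.0000, 0.0000)
φ2=120.0°: virtual centre (-0.0820, 0.1420, -0.0600), radius l
φ3=240.0°: virtual centre (-0.0880, -0.1523, -0.0311), radius l
|S₂|²−|S₁|² = -0.0019;  |S₃|²−|S₁|² = -0.0005
[-0.5239 0.2839 -0.1200]·P = -0.0019;  [-0.5359 -0.3047 -0.0621]·P = -0.0005
Cramer: x(z) = 0.0023-0.1738z;  y(z) = -0.0025+0.1019z
sphere 1 gives Az²+Bz+C=0 with A=1.0406, B=0.0613, C=-0.0980;  B²−4AC=0.4118;  roots -0.3378, 0.2789;  negative root z = -0.3378
x = 0.0610, y = -0.0369

(0.0610, -0.0369, -0.3378)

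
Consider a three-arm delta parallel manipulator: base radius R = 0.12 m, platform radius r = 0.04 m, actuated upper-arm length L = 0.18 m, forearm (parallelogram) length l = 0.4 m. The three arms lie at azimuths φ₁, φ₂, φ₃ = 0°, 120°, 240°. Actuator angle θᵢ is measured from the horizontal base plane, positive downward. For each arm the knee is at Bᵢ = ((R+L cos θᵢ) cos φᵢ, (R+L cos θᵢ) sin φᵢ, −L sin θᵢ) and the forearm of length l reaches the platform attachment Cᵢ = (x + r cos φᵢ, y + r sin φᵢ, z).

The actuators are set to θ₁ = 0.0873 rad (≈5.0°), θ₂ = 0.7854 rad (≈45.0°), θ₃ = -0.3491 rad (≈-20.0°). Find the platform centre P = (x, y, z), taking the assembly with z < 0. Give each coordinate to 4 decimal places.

arm 1 at φ=0.0°: (R−r)+L cos θ1 = 0.2593;  S1 = (0.2593, 0.0000, -0.0157)
arm 2 at φ=120.0°: (R−r)+L cos θ2 = 0.2073;  S2 = (-0.1036, 0.1795, -0.1273)
arm 3 at φ=240.0°: (R−r)+L cos θ3 = 0.2491;  S3 = (-0.1246, -0.2158, 0.0616)
subtract pairs → two planes through P
linear system: -0.7259x+0.3590y = -0.0083−-0.2232z; -0.7678x+-0.4315y = -0.0016−0.1545z
Cramer: x(z) = 0.0071-0.0693z;  y(z) = -0.0088+0.4814z
quadratic in z: (1.2366)z²+(0.0578)z+(-0.0961)=0, √Δ=0.6917 → z ∈ {-0.3031, 0.2563}; z = -0.3031 (taking z<0)
x = 0.0281, y = -0.1548

(0.0281, -0.1548, -0.3031)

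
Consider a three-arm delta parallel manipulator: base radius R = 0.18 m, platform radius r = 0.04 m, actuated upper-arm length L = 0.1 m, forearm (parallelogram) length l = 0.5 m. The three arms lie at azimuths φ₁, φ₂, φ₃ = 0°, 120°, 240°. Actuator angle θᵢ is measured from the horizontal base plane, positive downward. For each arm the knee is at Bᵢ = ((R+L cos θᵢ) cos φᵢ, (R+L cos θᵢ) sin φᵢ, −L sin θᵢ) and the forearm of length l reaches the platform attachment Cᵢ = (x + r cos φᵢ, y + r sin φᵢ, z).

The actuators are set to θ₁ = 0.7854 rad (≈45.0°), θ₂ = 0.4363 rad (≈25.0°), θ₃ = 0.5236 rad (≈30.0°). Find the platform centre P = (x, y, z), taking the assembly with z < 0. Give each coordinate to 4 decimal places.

arm 1 at φ=0.0°: ρ1 = 0.2107;  O1 = (0.2107, 0.0000, -0.0707)
φ2=120.0°: virtual centre (-0.1153, 0.1997, -0.0423), radius l
φ3=240.0°: virtual centre (-0.1133, -0.1962, -0.0500), radius l
|O₂|²−|O₁|² = 0.0056;  |O₃|²−|O₁|² = 0.0044
[-0.6521 0.3995 0.0569]·P = 0.0056;  [-0.6480 -0.3925 0.0414]·P = 0.0044
det = 0.5148;  x = -0.0077+0.0755z,  y = 0.0014+-0.0192z
into |P−O₁|² = l²: 1.0061z² + 0.1084z + -0.1973 = 0;  Δ = 0.8057;  z = -0.5000 or 0.3922 → z<0 root = -0.5000
x = -0.0455, y = 0.0110

(-0.0455, 0.0110, -0.5000)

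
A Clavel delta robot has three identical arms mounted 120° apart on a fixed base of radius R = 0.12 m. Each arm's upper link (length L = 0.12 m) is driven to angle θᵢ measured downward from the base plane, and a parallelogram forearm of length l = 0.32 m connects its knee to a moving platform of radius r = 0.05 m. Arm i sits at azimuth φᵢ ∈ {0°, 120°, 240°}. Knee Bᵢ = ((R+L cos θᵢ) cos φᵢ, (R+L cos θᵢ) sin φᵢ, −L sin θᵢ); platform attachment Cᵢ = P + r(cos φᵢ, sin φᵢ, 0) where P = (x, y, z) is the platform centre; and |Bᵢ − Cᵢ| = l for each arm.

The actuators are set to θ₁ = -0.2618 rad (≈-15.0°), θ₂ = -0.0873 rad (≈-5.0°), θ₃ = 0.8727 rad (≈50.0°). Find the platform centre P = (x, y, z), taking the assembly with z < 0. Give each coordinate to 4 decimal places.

arm 1 at φ=0.0°: ρ1 = 0.1859;  S1 = (0.1859, 0.0000, 0.0311)
arm 2 at φ=120.0°: ρ2 = 0.1895;  S2 = (-0.0948, 0.1641, 0.0105)
arm 3 at φ=240.0°: ρ3 = 0.1471;  S3 = (-0.0736, -0.1274, -0.0919)
|S₂|²−|S₁|² = 0.0005;  |S₃|²−|S₁|² = -0.0054
plane₁₂: -0.5614x+0.3283y+-0.0412z = 0.0005
det = 0.3134;  x = 0.0053+-0.2911z,  y = 0.0106+-0.3723z
into |P−S₁|² = l²: 1.2234z² + 0.0352z + -0.0687 = 0;  Δ = 0.3374;  z = -0.2518 or 0.2230 → z<0 root = -0.2518
x = 0.0786, y = 0.1043

(0.0786, 0.1043, -0.2518)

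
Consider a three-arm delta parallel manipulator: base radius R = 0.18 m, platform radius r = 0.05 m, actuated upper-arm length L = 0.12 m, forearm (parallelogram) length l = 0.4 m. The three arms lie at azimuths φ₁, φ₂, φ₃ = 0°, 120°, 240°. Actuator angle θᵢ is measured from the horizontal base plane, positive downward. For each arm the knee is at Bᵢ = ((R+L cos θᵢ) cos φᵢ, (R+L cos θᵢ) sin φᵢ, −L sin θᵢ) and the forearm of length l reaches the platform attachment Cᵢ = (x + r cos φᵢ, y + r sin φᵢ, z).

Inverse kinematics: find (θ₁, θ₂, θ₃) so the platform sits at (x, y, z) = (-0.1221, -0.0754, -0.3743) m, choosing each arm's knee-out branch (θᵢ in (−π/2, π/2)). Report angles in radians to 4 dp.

θ₁ = 1.2219, θ₂ = 0.6985, θ₃ = 0.0002

rotate P by −φ1: (-0.1221, -0.0754, -0.3743)
  A=0.2521, B=-0.3743, C=(l²−L²−A²−y'²−z²)/(2L)=-0.2656
  θ1 = atan2(B,A) + arccos(C/0.4513) = 1.2219
φ2=120.0° → target in arm frame (-0.0042, 0.1434)
  e−x'=0.1342;  (l²−L²−(e−x')²−y'²−z²)/2L = -0.1379
  θ2 = atan2(B,A) + arccos(C/0.3976) = 0.6985
arm 3 (φ=240.0°): x'=0.1263, y'=-0.0680
  A=0.0037, B=-0.3743, C=(l²−L²−A²−y'²−z²)/(2L)=0.0036
  γ=atan2(-0.3743,0.0037)=-1.5610;  ψ=arccos(0.0095)=1.5613;  θ3=γ+ψ≈0.0002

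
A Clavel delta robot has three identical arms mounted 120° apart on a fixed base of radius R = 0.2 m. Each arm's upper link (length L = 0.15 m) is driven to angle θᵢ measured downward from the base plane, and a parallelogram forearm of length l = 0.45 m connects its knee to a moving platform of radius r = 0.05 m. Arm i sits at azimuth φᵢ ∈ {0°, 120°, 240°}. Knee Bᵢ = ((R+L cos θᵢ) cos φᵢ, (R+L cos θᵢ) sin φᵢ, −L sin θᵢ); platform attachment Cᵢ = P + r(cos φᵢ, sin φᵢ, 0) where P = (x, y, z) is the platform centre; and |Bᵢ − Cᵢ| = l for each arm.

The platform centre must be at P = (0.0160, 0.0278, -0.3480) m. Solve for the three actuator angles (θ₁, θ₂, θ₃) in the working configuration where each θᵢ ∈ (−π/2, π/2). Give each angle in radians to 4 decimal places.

rotate P by −φ1: (0.0160, 0.0278, -0.3480)
  A cos θ + B sin θ = C:  0.1340·cos θ + -0.3480·sin θ = 0.1339
  θ1 = atan2(B,A) + arccos(C/0.3729) = 0.0003
rotate P by −φ2: (0.0161, -0.0278, -0.3480)
  e−x'=0.1339;  (l²−L²−(e−x')²−y'²−z²)/2L = 0.1340
  γ=atan2(-0.3480,0.1339)=-1.2034;  ψ=arccos(0.3593)=1.2033;  θ2=γ+ψ≈-0.0001
rotate P by −φ3: (-0.0321, 0.0000, -0.3480)
  e−x'=0.1821;  (l²−L²−(e−x')²−y'²−z²)/2L = 0.0858
  θ3 = atan2(B,A) + arccos(C/0.3928) = 0.2618

θ₁ = 0.0003, θ₂ = -0.0001, θ₃ = 0.2618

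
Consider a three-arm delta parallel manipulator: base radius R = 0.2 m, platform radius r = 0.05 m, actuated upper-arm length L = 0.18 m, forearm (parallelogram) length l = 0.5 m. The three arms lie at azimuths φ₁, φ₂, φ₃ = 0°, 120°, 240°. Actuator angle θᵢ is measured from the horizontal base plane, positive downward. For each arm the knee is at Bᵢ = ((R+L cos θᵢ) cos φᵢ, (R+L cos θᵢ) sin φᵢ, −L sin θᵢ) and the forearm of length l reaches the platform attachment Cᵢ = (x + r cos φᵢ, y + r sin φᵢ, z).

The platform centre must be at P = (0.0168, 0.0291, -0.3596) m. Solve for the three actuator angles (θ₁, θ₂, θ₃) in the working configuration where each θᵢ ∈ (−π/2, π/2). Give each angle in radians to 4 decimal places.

arm 1 (φ=0.0°): x'=0.0168, y'=0.0291
  A cos θ + B sin θ = C:  0.1332·cos θ + -0.3596·sin θ = 0.1936
  √(A²+B²)=0.3835;  θ1 = -1.2161+1.0416 ≈ -0.1745
φ2=120.0° → target in arm frame (0.0168, -0.0291)
  e−x'=0.1332;  (l²−L²−(e−x')²−y'²−z²)/2L = 0.1936
  θ2 = atan2(B,A) + arccos(C/0.3835) = -0.1745
arm 3 (φ=240.0°): x'=-0.0336, y'=0.0000
  e−x'=0.1836;  (l²−L²−(e−x')²−y'²−z²)/2L = 0.1516
  θ3 = atan2(B,A) + arccos(C/0.4038) = 0.0871

θ₁ = -0.1745, θ₂ = -0.1745, θ₃ = 0.0871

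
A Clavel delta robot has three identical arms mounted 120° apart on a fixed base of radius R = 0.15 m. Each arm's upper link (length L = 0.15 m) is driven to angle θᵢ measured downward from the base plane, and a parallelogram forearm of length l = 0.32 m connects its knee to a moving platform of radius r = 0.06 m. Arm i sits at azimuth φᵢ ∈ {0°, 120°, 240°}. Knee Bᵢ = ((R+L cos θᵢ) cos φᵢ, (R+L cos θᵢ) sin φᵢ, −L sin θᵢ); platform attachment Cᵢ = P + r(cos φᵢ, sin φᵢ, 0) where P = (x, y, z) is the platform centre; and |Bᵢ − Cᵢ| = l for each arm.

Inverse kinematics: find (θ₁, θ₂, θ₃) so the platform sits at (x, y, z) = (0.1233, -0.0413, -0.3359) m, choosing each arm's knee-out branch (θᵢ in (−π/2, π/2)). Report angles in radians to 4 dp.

arm 1 (φ=0.0°): x'=0.1233, y'=-0.0413
  A cos θ + B sin θ = C:  -0.0333·cos θ + -0.3359·sin θ = -0.1191
  √(A²+B²)=0.3375;  θ1 = -1.6696+1.9315 ≈ 0.2619
φ2=120.0° → target in arm frame (-0.0974, -0.0861)
  A=0.1874, B=-0.3359, C=(l²−L²−A²−y'²−z²)/(2L)=-0.2516
  θ2 = atan2(B,A) + arccos(C/0.3846) = 1.2218
rotate P by −φ3: (-0.0259, 0.1274, -0.3359)
  A=0.1159, B=-0.3359, C=(l²−L²−A²−y'²−z²)/(2L)=-0.2087
  θ3 = atan2(B,A) + arccos(C/0.3553) = 0.9598

θ₁ = 0.2619, θ₂ = 1.2218, θ₃ = 0.9598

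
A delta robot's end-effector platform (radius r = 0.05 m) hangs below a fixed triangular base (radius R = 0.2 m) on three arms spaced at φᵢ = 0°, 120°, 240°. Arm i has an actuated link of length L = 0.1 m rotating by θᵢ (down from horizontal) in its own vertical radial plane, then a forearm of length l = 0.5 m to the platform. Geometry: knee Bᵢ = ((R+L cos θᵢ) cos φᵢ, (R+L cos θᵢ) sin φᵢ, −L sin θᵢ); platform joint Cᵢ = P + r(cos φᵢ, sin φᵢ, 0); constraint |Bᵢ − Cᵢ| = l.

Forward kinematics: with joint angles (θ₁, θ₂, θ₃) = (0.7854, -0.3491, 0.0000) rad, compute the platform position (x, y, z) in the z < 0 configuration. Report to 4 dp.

(-0.1222, 0.0334, -0.4331)

arm 1 at φ=0.0°: (R−r)+L cos θ1 = 0.2207;  O1 = (0.2207, 0.0000, -0.0707)
φ2=120.0°: virtual centre (-0.1220, 0.2113, 0.0342), radius l
φ3=240.0°: virtual centre (-0.1250, -0.2165, 0.0000), radius l
subtract pairs → two planes through P
[-0.6854 0.4226 0.2098]·P = 0.0070;  [-0.6914 -0.4330 0.1414]·P = 0.0088
Cramer: x(z) = -0.0114+0.2557z;  y(z) = -0.0020-0.0818z
sphere 1 gives Az²+Bz+C=0 with A=1.0721, B=0.0230, C=-0.1911;  B²−4AC=0.8201;  roots -0.4331, 0.4116;  negative root z = -0.4331
x = -0.1222, y = 0.0334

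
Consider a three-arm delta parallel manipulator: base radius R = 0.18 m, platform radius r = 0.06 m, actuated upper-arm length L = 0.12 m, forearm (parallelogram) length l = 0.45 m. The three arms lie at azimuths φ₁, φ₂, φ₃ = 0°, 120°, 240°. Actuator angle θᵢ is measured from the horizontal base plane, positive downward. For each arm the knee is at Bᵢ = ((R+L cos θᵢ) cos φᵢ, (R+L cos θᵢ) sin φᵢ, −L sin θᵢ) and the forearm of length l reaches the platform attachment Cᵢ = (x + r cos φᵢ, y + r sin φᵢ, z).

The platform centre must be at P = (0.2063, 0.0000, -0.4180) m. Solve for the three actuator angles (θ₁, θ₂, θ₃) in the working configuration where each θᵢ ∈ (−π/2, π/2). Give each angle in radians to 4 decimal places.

arm 1 (φ=0.0°): x'=0.2063, y'=0.0000
  A=-0.0863, B=-0.4180, C=(l²−L²−A²−y'²−z²)/(2L)=0.0247
  γ=atan2(-0.4180,-0.0863)=-1.7744;  ψ=arccos(0.0579)=1.5129;  θ1=γ+ψ≈-0.2615
rotate P by −φ2: (-0.1031, -0.1787, -0.4180)
  A=0.2231, B=-0.4180, C=(l²−L²−A²−y'²−z²)/(2L)=-0.2847
  γ=atan2(-0.4180,0.2231)=-1.0804;  ψ=arccos(-0.6009)=2.2155;  θ2=γ+ψ≈1.1350
arm 3 (φ=240.0°): x'=-0.1032, y'=0.1787
  A cos θ + B sin θ = C:  0.2232·cos θ + -0.4180·sin θ = -0.2847
  θ3 = atan2(B,A) + arccos(C/0.4738) = 1.1350

θ₁ = -0.2615, θ₂ = 1.1350, θ₃ = 1.1350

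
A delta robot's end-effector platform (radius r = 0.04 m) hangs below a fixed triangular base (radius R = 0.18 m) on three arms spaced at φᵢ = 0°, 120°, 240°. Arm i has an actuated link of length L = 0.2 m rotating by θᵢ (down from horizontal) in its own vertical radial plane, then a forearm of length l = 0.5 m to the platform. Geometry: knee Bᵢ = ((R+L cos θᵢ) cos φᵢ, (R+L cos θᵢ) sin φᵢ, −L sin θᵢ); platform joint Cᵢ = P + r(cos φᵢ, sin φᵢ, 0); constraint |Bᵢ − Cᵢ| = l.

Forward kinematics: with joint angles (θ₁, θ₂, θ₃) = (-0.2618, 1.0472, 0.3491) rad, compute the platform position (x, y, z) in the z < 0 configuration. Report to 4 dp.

(0.1714, -0.1265, -0.4041)

arm 1 at φ=0.0°: ρ1 = 0.3332;  O1 = (0.3332, 0.0000, 0.0518)
arm 2 at φ=120.0°: ρ2 = 0.2400;  O2 = (-0.1200, 0.2078, -0.1732)
O3 = (0.3279·cos240.0°, 0.3279·sin240.0°, -0.0684) = (-0.1640, -0.2840, -0.0684)
|O₂|²−|O₁|² = -0.0261;  |O₃|²−|O₁|² = -0.0015
[-0.9064 0.4157 -0.4499]·P = -0.0261;  [-0.9943 -0.5680 -0.2403]·P = -0.0015
Cramer: x(z) = 0.0166-0.3830z;  y(z) = -0.0265+0.2473z
sphere 1 gives Az²+Bz+C=0 with A=1.2078, B=0.1258, C=-0.1464;  B²−4AC=0.7232;  roots -0.4041, 0.2999;  negative root z = -0.4041
x = 0.1714, y = -0.1265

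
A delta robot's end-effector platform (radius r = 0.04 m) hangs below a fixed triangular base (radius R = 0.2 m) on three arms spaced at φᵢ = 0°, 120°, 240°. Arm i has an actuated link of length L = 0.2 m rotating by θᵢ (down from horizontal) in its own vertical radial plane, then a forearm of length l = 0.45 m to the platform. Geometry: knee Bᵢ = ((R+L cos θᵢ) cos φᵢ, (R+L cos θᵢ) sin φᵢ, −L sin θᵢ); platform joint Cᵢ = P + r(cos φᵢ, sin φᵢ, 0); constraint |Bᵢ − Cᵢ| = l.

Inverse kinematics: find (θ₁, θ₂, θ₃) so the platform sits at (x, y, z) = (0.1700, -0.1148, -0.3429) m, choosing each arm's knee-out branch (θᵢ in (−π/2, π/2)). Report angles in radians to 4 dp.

θ₁ = -0.2618, θ₂ = 1.2218, θ₃ = 0.5236

arm 1 (φ=0.0°): x'=0.1700, y'=-0.1148
  A=-0.0100, B=-0.3429, C=(l²−L²−A²−y'²−z²)/(2L)=0.0791
  θ1 = atan2(B,A) + arccos(C/0.3430) = -0.2618
arm 2 (φ=120.0°): x'=-0.1844, y'=-0.0898
  e−x'=0.3444;  (l²−L²−(e−x')²−y'²−z²)/2L = -0.2044
  θ2 = atan2(B,A) + arccos(C/0.4860) = 1.2218
φ3=240.0° → target in arm frame (0.0144, 0.2046)
  A=0.1456, B=-0.3429, C=(l²−L²−A²−y'²−z²)/(2L)=-0.0454
  γ=atan2(-0.3429,0.1456)=-1.1693;  ψ=arccos(-0.1218)=1.6929;  θ3=γ+ψ≈0.5236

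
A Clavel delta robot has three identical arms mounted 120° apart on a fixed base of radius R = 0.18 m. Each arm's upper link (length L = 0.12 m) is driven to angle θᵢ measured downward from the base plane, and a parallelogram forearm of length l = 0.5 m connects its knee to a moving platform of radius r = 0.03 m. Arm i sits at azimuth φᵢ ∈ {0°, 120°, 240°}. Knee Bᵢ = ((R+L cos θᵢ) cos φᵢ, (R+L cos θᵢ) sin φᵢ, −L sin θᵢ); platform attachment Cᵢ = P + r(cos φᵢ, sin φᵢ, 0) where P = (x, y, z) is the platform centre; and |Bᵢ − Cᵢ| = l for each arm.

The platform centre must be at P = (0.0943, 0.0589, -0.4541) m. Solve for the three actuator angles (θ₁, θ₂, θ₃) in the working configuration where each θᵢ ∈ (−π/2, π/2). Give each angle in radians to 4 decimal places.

θ₁ = -0.0873, θ₂ = 0.3490, θ₃ = 0.7851

rotate P by −φ1: (0.0943, 0.0589, -0.4541)
  A cos θ + B sin θ = C:  0.0557·cos θ + -0.4541·sin θ = 0.0951
  γ=atan2(-0.4541,0.0557)=-1.4487;  ψ=arccos(0.2078)=1.3614;  θ1=γ+ψ≈-0.0873
arm 2 (φ=120.0°): x'=0.0039, y'=-0.1111
  e−x'=0.1461;  (l²−L²−(e−x')²−y'²−z²)/2L = -0.0180
  θ2 = atan2(B,A) + arccos(C/0.4770) = 0.3490
φ3=240.0° → target in arm frame (-0.0982, 0.0522)
  A cos θ + B sin θ = C:  0.2482·cos θ + -0.4541·sin θ = -0.1455
  √(A²+B²)=0.5175;  θ3 = -1.0707+1.8558 ≈ 0.7851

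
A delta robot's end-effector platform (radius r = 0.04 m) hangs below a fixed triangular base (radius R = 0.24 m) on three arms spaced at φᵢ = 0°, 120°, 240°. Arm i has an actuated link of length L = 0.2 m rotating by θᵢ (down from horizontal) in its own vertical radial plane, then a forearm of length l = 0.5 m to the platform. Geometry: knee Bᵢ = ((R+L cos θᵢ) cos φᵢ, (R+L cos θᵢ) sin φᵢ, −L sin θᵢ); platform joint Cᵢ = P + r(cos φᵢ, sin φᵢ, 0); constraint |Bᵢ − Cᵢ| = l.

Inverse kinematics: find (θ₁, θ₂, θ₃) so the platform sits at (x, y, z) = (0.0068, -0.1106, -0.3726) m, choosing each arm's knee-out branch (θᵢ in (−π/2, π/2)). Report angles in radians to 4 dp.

θ₁ = 0.3493, θ₂ = 0.7855, θ₃ = -0.0871

φ1=0.0° → target in arm frame (0.0068, -0.1106)
  A=0.1932, B=-0.3726, C=(l²−L²−A²−y'²−z²)/(2L)=0.0540
  γ=atan2(-0.3726,0.1932)=-1.0924;  ψ=arccos(0.1287)=1.4417;  θ1=γ+ψ≈0.3493
arm 2 (φ=120.0°): x'=-0.0992, y'=0.0494
  A=0.2992, B=-0.3726, C=(l²−L²−A²−y'²−z²)/(2L)=-0.0520
  θ2 = atan2(B,A) + arccos(C/0.4779) = 0.7855
rotate P by −φ3: (0.0924, 0.0612, -0.3726)
  A cos θ + B sin θ = C:  0.1076·cos θ + -0.3726·sin θ = 0.1396
  θ3 = atan2(B,A) + arccos(C/0.3878) = -0.0871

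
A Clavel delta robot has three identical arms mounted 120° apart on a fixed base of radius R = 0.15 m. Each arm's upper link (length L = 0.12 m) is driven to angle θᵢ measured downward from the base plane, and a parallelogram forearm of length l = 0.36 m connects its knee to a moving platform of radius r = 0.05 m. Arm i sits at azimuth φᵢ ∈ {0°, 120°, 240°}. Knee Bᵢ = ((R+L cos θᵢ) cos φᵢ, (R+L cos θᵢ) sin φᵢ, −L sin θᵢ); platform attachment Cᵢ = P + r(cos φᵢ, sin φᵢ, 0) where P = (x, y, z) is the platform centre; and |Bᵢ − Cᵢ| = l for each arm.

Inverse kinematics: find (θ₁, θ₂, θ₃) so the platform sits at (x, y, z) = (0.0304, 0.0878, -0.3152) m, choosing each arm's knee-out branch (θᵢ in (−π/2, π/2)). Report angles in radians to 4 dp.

φ1=0.0° → target in arm frame (0.0304, 0.0878)
  A cos θ + B sin θ = C:  0.0696·cos θ + -0.3152·sin θ = 0.0137
  √(A²+B²)=0.3228;  θ1 = -1.3535+1.5282 ≈ 0.1748
φ2=120.0° → target in arm frame (0.0608, -0.0702)
  A=0.0392, B=-0.3152, C=(l²−L²−A²−y'²−z²)/(2L)=0.0391
  θ2 = atan2(B,A) + arccos(C/0.3176) = 0.0002
φ3=240.0° → target in arm frame (-0.0912, -0.0176)
  A cos θ + B sin θ = C:  0.1912·cos θ + -0.3152·sin θ = -0.0876
  γ=atan2(-0.3152,0.1912)=-1.0255;  ψ=arccos(-0.2377)=1.8108;  θ3=γ+ψ≈0.7853

θ₁ = 0.1748, θ₂ = 0.0002, θ₃ = 0.7853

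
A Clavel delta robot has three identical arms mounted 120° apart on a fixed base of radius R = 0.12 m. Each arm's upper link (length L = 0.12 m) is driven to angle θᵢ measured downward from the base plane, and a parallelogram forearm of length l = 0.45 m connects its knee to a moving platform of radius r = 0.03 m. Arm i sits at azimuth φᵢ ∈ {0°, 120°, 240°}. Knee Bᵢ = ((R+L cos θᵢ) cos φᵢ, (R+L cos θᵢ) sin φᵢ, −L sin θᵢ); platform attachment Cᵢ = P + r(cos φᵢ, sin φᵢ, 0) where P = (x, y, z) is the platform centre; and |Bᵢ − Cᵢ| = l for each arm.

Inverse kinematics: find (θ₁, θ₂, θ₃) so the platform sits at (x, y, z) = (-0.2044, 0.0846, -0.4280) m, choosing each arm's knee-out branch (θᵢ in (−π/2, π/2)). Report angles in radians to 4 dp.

θ₁ = 1.3965, θ₂ = 0.0002, θ₃ = 0.6109

arm 1 (φ=0.0°): x'=-0.2044, y'=0.0846
  e−x'=0.2944;  (l²−L²−(e−x')²−y'²−z²)/2L = -0.3705
  √(A²+B²)=0.5195;  θ1 = -0.9683+2.3648 ≈ 1.3965
φ2=120.0° → target in arm frame (0.1755, 0.1347)
  A cos θ + B sin θ = C:  -0.0855·cos θ + -0.4280·sin θ = -0.0856
  √(A²+B²)=0.4364;  θ2 = -1.7679+1.7681 ≈ 0.0002
rotate P by −φ3: (0.0289, -0.2193, -0.4280)
  A=0.0611, B=-0.4280, C=(l²−L²−A²−y'²−z²)/(2L)=-0.1955
  √(A²+B²)=0.4323;  θ3 = -1.4291+2.0399 ≈ 0.6109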